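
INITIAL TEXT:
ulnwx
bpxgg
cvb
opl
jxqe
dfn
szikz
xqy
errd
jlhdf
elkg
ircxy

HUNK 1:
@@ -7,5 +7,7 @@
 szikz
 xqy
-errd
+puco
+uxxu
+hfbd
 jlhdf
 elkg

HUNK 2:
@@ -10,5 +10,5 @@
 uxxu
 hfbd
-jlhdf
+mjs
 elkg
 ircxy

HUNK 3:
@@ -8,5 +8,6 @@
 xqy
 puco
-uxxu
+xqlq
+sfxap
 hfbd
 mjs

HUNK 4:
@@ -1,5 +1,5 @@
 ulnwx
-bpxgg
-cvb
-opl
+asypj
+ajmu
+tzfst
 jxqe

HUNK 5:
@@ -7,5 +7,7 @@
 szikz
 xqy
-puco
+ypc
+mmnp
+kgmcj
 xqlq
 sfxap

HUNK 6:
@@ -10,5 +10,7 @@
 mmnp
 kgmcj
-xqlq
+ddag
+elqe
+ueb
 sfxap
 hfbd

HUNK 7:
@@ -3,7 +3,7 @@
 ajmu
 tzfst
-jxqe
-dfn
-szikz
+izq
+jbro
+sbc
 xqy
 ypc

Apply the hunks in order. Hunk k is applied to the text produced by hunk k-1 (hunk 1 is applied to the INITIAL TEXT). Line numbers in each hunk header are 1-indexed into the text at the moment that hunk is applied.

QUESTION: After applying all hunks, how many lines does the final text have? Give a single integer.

Hunk 1: at line 7 remove [errd] add [puco,uxxu,hfbd] -> 14 lines: ulnwx bpxgg cvb opl jxqe dfn szikz xqy puco uxxu hfbd jlhdf elkg ircxy
Hunk 2: at line 10 remove [jlhdf] add [mjs] -> 14 lines: ulnwx bpxgg cvb opl jxqe dfn szikz xqy puco uxxu hfbd mjs elkg ircxy
Hunk 3: at line 8 remove [uxxu] add [xqlq,sfxap] -> 15 lines: ulnwx bpxgg cvb opl jxqe dfn szikz xqy puco xqlq sfxap hfbd mjs elkg ircxy
Hunk 4: at line 1 remove [bpxgg,cvb,opl] add [asypj,ajmu,tzfst] -> 15 lines: ulnwx asypj ajmu tzfst jxqe dfn szikz xqy puco xqlq sfxap hfbd mjs elkg ircxy
Hunk 5: at line 7 remove [puco] add [ypc,mmnp,kgmcj] -> 17 lines: ulnwx asypj ajmu tzfst jxqe dfn szikz xqy ypc mmnp kgmcj xqlq sfxap hfbd mjs elkg ircxy
Hunk 6: at line 10 remove [xqlq] add [ddag,elqe,ueb] -> 19 lines: ulnwx asypj ajmu tzfst jxqe dfn szikz xqy ypc mmnp kgmcj ddag elqe ueb sfxap hfbd mjs elkg ircxy
Hunk 7: at line 3 remove [jxqe,dfn,szikz] add [izq,jbro,sbc] -> 19 lines: ulnwx asypj ajmu tzfst izq jbro sbc xqy ypc mmnp kgmcj ddag elqe ueb sfxap hfbd mjs elkg ircxy
Final line count: 19

Answer: 19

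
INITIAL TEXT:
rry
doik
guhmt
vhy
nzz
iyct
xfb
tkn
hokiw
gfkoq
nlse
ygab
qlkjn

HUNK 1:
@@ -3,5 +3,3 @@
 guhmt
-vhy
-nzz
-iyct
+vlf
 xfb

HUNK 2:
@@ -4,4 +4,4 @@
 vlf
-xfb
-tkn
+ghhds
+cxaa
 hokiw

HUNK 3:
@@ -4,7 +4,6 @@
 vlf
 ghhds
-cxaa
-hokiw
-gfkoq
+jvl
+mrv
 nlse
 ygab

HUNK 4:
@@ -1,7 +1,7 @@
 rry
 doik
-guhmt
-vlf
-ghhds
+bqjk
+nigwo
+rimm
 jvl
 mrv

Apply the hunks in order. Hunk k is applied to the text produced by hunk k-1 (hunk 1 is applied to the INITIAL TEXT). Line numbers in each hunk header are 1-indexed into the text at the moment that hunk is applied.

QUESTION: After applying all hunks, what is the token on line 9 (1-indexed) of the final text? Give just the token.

Hunk 1: at line 3 remove [vhy,nzz,iyct] add [vlf] -> 11 lines: rry doik guhmt vlf xfb tkn hokiw gfkoq nlse ygab qlkjn
Hunk 2: at line 4 remove [xfb,tkn] add [ghhds,cxaa] -> 11 lines: rry doik guhmt vlf ghhds cxaa hokiw gfkoq nlse ygab qlkjn
Hunk 3: at line 4 remove [cxaa,hokiw,gfkoq] add [jvl,mrv] -> 10 lines: rry doik guhmt vlf ghhds jvl mrv nlse ygab qlkjn
Hunk 4: at line 1 remove [guhmt,vlf,ghhds] add [bqjk,nigwo,rimm] -> 10 lines: rry doik bqjk nigwo rimm jvl mrv nlse ygab qlkjn
Final line 9: ygab

Answer: ygab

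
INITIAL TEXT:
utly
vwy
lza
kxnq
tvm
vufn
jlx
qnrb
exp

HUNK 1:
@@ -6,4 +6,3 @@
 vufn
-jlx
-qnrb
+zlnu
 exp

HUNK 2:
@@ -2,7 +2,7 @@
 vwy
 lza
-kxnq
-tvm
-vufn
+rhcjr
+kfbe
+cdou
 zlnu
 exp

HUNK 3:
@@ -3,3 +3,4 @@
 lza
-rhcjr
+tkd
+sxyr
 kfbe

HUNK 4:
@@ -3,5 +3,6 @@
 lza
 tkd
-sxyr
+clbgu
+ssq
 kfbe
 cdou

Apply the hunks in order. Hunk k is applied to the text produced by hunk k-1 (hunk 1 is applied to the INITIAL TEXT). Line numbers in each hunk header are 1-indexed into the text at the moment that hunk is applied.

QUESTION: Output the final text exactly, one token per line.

Answer: utly
vwy
lza
tkd
clbgu
ssq
kfbe
cdou
zlnu
exp

Derivation:
Hunk 1: at line 6 remove [jlx,qnrb] add [zlnu] -> 8 lines: utly vwy lza kxnq tvm vufn zlnu exp
Hunk 2: at line 2 remove [kxnq,tvm,vufn] add [rhcjr,kfbe,cdou] -> 8 lines: utly vwy lza rhcjr kfbe cdou zlnu exp
Hunk 3: at line 3 remove [rhcjr] add [tkd,sxyr] -> 9 lines: utly vwy lza tkd sxyr kfbe cdou zlnu exp
Hunk 4: at line 3 remove [sxyr] add [clbgu,ssq] -> 10 lines: utly vwy lza tkd clbgu ssq kfbe cdou zlnu exp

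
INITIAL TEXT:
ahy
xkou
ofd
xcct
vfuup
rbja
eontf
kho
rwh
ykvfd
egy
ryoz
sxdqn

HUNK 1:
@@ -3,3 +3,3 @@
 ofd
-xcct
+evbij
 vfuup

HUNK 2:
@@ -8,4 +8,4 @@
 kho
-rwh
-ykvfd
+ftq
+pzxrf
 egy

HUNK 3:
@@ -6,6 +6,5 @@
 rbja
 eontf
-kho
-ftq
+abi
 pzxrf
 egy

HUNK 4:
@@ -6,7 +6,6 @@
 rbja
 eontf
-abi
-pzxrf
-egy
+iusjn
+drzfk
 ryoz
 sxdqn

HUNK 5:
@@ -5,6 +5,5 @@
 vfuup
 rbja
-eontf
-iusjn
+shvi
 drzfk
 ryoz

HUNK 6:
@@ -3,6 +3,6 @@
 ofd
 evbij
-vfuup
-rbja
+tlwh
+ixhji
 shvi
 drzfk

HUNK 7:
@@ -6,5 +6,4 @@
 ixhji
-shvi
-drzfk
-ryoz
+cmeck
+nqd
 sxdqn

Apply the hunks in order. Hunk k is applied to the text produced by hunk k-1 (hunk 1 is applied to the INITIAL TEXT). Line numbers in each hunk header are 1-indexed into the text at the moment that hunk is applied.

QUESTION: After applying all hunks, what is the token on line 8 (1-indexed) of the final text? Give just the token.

Hunk 1: at line 3 remove [xcct] add [evbij] -> 13 lines: ahy xkou ofd evbij vfuup rbja eontf kho rwh ykvfd egy ryoz sxdqn
Hunk 2: at line 8 remove [rwh,ykvfd] add [ftq,pzxrf] -> 13 lines: ahy xkou ofd evbij vfuup rbja eontf kho ftq pzxrf egy ryoz sxdqn
Hunk 3: at line 6 remove [kho,ftq] add [abi] -> 12 lines: ahy xkou ofd evbij vfuup rbja eontf abi pzxrf egy ryoz sxdqn
Hunk 4: at line 6 remove [abi,pzxrf,egy] add [iusjn,drzfk] -> 11 lines: ahy xkou ofd evbij vfuup rbja eontf iusjn drzfk ryoz sxdqn
Hunk 5: at line 5 remove [eontf,iusjn] add [shvi] -> 10 lines: ahy xkou ofd evbij vfuup rbja shvi drzfk ryoz sxdqn
Hunk 6: at line 3 remove [vfuup,rbja] add [tlwh,ixhji] -> 10 lines: ahy xkou ofd evbij tlwh ixhji shvi drzfk ryoz sxdqn
Hunk 7: at line 6 remove [shvi,drzfk,ryoz] add [cmeck,nqd] -> 9 lines: ahy xkou ofd evbij tlwh ixhji cmeck nqd sxdqn
Final line 8: nqd

Answer: nqd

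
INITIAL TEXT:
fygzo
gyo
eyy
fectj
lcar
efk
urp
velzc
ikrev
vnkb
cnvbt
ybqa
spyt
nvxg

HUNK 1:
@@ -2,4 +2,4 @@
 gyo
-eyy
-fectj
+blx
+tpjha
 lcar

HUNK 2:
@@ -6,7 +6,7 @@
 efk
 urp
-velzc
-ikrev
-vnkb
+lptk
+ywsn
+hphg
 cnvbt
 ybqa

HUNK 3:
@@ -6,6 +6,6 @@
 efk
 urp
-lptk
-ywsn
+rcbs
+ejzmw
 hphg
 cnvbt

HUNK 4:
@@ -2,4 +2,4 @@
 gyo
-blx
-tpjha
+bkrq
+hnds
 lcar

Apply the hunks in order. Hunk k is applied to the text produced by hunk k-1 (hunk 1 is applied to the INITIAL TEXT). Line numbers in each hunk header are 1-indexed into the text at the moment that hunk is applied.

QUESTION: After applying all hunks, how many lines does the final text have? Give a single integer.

Hunk 1: at line 2 remove [eyy,fectj] add [blx,tpjha] -> 14 lines: fygzo gyo blx tpjha lcar efk urp velzc ikrev vnkb cnvbt ybqa spyt nvxg
Hunk 2: at line 6 remove [velzc,ikrev,vnkb] add [lptk,ywsn,hphg] -> 14 lines: fygzo gyo blx tpjha lcar efk urp lptk ywsn hphg cnvbt ybqa spyt nvxg
Hunk 3: at line 6 remove [lptk,ywsn] add [rcbs,ejzmw] -> 14 lines: fygzo gyo blx tpjha lcar efk urp rcbs ejzmw hphg cnvbt ybqa spyt nvxg
Hunk 4: at line 2 remove [blx,tpjha] add [bkrq,hnds] -> 14 lines: fygzo gyo bkrq hnds lcar efk urp rcbs ejzmw hphg cnvbt ybqa spyt nvxg
Final line count: 14

Answer: 14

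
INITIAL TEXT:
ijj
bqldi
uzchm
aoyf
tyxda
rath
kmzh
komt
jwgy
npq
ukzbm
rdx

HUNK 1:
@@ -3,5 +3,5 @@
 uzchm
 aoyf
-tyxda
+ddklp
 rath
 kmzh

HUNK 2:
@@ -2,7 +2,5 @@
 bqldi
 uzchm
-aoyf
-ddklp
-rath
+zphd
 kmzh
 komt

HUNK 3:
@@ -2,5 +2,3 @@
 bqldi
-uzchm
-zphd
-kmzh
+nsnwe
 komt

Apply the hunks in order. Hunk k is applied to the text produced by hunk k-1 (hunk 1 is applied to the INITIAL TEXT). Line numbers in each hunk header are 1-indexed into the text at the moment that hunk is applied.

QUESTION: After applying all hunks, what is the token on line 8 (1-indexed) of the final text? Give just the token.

Hunk 1: at line 3 remove [tyxda] add [ddklp] -> 12 lines: ijj bqldi uzchm aoyf ddklp rath kmzh komt jwgy npq ukzbm rdx
Hunk 2: at line 2 remove [aoyf,ddklp,rath] add [zphd] -> 10 lines: ijj bqldi uzchm zphd kmzh komt jwgy npq ukzbm rdx
Hunk 3: at line 2 remove [uzchm,zphd,kmzh] add [nsnwe] -> 8 lines: ijj bqldi nsnwe komt jwgy npq ukzbm rdx
Final line 8: rdx

Answer: rdx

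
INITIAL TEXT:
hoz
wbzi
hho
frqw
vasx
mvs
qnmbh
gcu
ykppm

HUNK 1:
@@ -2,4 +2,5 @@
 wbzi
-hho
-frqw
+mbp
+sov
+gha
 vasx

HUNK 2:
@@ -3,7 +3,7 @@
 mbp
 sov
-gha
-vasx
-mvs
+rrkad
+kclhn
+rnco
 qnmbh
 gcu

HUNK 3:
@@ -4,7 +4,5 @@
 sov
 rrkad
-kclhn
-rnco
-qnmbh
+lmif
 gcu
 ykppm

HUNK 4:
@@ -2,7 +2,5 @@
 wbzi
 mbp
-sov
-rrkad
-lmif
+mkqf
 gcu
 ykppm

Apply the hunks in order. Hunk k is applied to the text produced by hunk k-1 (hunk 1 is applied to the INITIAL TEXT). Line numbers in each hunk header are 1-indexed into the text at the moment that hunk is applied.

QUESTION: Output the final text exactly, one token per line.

Hunk 1: at line 2 remove [hho,frqw] add [mbp,sov,gha] -> 10 lines: hoz wbzi mbp sov gha vasx mvs qnmbh gcu ykppm
Hunk 2: at line 3 remove [gha,vasx,mvs] add [rrkad,kclhn,rnco] -> 10 lines: hoz wbzi mbp sov rrkad kclhn rnco qnmbh gcu ykppm
Hunk 3: at line 4 remove [kclhn,rnco,qnmbh] add [lmif] -> 8 lines: hoz wbzi mbp sov rrkad lmif gcu ykppm
Hunk 4: at line 2 remove [sov,rrkad,lmif] add [mkqf] -> 6 lines: hoz wbzi mbp mkqf gcu ykppm

Answer: hoz
wbzi
mbp
mkqf
gcu
ykppm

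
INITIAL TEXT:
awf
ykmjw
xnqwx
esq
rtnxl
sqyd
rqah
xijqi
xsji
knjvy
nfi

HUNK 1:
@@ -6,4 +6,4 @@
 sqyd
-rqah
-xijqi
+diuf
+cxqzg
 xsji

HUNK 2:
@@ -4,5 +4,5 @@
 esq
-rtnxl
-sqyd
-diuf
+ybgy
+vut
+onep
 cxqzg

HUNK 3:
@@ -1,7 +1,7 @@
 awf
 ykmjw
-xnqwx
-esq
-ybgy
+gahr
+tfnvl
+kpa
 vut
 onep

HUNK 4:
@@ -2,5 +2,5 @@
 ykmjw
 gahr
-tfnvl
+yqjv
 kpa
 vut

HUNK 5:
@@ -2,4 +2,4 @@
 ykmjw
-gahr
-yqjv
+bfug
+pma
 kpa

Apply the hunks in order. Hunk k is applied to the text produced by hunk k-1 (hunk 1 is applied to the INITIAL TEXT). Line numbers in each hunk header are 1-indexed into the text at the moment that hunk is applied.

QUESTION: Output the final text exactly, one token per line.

Hunk 1: at line 6 remove [rqah,xijqi] add [diuf,cxqzg] -> 11 lines: awf ykmjw xnqwx esq rtnxl sqyd diuf cxqzg xsji knjvy nfi
Hunk 2: at line 4 remove [rtnxl,sqyd,diuf] add [ybgy,vut,onep] -> 11 lines: awf ykmjw xnqwx esq ybgy vut onep cxqzg xsji knjvy nfi
Hunk 3: at line 1 remove [xnqwx,esq,ybgy] add [gahr,tfnvl,kpa] -> 11 lines: awf ykmjw gahr tfnvl kpa vut onep cxqzg xsji knjvy nfi
Hunk 4: at line 2 remove [tfnvl] add [yqjv] -> 11 lines: awf ykmjw gahr yqjv kpa vut onep cxqzg xsji knjvy nfi
Hunk 5: at line 2 remove [gahr,yqjv] add [bfug,pma] -> 11 lines: awf ykmjw bfug pma kpa vut onep cxqzg xsji knjvy nfi

Answer: awf
ykmjw
bfug
pma
kpa
vut
onep
cxqzg
xsji
knjvy
nfi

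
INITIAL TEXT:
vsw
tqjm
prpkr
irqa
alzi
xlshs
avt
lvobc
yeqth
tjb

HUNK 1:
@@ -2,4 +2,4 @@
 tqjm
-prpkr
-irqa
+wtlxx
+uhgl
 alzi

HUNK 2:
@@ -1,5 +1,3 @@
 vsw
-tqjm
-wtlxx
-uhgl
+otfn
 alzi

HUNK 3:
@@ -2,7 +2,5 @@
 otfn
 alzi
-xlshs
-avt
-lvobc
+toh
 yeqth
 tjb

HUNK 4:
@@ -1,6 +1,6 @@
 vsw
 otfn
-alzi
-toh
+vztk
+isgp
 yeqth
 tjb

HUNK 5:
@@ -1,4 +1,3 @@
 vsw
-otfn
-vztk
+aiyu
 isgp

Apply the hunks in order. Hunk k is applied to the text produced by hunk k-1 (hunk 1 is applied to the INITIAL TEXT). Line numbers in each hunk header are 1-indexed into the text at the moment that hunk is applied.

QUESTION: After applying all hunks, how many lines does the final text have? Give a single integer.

Hunk 1: at line 2 remove [prpkr,irqa] add [wtlxx,uhgl] -> 10 lines: vsw tqjm wtlxx uhgl alzi xlshs avt lvobc yeqth tjb
Hunk 2: at line 1 remove [tqjm,wtlxx,uhgl] add [otfn] -> 8 lines: vsw otfn alzi xlshs avt lvobc yeqth tjb
Hunk 3: at line 2 remove [xlshs,avt,lvobc] add [toh] -> 6 lines: vsw otfn alzi toh yeqth tjb
Hunk 4: at line 1 remove [alzi,toh] add [vztk,isgp] -> 6 lines: vsw otfn vztk isgp yeqth tjb
Hunk 5: at line 1 remove [otfn,vztk] add [aiyu] -> 5 lines: vsw aiyu isgp yeqth tjb
Final line count: 5

Answer: 5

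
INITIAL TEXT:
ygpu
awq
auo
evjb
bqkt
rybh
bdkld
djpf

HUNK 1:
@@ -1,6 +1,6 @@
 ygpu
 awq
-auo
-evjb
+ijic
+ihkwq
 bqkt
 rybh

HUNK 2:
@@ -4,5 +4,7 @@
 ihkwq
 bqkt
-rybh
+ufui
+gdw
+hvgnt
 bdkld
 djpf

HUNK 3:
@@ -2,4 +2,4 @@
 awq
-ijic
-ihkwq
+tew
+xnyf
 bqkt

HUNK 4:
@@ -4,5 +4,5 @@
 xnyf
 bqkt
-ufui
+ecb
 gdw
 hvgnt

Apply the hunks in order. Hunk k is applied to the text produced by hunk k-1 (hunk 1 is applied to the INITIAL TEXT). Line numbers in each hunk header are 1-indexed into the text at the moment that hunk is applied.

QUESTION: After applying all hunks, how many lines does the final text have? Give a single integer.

Answer: 10

Derivation:
Hunk 1: at line 1 remove [auo,evjb] add [ijic,ihkwq] -> 8 lines: ygpu awq ijic ihkwq bqkt rybh bdkld djpf
Hunk 2: at line 4 remove [rybh] add [ufui,gdw,hvgnt] -> 10 lines: ygpu awq ijic ihkwq bqkt ufui gdw hvgnt bdkld djpf
Hunk 3: at line 2 remove [ijic,ihkwq] add [tew,xnyf] -> 10 lines: ygpu awq tew xnyf bqkt ufui gdw hvgnt bdkld djpf
Hunk 4: at line 4 remove [ufui] add [ecb] -> 10 lines: ygpu awq tew xnyf bqkt ecb gdw hvgnt bdkld djpf
Final line count: 10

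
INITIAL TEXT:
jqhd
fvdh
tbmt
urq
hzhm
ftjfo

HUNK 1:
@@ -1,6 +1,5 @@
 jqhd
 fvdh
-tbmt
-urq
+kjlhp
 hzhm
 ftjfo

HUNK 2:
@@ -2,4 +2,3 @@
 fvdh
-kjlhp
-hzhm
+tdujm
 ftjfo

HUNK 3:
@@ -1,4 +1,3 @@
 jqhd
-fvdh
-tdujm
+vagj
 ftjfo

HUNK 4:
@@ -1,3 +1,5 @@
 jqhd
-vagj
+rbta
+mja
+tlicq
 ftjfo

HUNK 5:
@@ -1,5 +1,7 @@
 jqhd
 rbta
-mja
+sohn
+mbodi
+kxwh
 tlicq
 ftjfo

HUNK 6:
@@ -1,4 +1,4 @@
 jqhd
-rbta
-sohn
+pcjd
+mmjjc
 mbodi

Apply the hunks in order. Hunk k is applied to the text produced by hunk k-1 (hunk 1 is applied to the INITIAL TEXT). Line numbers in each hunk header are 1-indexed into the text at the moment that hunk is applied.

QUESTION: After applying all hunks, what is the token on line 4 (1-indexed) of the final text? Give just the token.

Hunk 1: at line 1 remove [tbmt,urq] add [kjlhp] -> 5 lines: jqhd fvdh kjlhp hzhm ftjfo
Hunk 2: at line 2 remove [kjlhp,hzhm] add [tdujm] -> 4 lines: jqhd fvdh tdujm ftjfo
Hunk 3: at line 1 remove [fvdh,tdujm] add [vagj] -> 3 lines: jqhd vagj ftjfo
Hunk 4: at line 1 remove [vagj] add [rbta,mja,tlicq] -> 5 lines: jqhd rbta mja tlicq ftjfo
Hunk 5: at line 1 remove [mja] add [sohn,mbodi,kxwh] -> 7 lines: jqhd rbta sohn mbodi kxwh tlicq ftjfo
Hunk 6: at line 1 remove [rbta,sohn] add [pcjd,mmjjc] -> 7 lines: jqhd pcjd mmjjc mbodi kxwh tlicq ftjfo
Final line 4: mbodi

Answer: mbodi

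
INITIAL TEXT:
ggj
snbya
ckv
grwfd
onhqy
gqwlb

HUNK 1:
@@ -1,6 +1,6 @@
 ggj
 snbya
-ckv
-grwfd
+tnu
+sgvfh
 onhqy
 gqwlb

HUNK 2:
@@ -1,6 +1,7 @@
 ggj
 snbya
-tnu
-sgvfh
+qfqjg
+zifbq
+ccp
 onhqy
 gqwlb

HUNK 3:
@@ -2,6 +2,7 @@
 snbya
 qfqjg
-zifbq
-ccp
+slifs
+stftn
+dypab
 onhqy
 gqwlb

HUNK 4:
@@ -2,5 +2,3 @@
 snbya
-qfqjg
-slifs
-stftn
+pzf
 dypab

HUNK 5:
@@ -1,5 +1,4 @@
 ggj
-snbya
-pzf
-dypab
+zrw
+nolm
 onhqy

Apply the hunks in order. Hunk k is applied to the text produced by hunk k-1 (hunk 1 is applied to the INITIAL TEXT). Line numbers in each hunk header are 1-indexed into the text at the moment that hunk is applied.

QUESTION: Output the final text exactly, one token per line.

Answer: ggj
zrw
nolm
onhqy
gqwlb

Derivation:
Hunk 1: at line 1 remove [ckv,grwfd] add [tnu,sgvfh] -> 6 lines: ggj snbya tnu sgvfh onhqy gqwlb
Hunk 2: at line 1 remove [tnu,sgvfh] add [qfqjg,zifbq,ccp] -> 7 lines: ggj snbya qfqjg zifbq ccp onhqy gqwlb
Hunk 3: at line 2 remove [zifbq,ccp] add [slifs,stftn,dypab] -> 8 lines: ggj snbya qfqjg slifs stftn dypab onhqy gqwlb
Hunk 4: at line 2 remove [qfqjg,slifs,stftn] add [pzf] -> 6 lines: ggj snbya pzf dypab onhqy gqwlb
Hunk 5: at line 1 remove [snbya,pzf,dypab] add [zrw,nolm] -> 5 lines: ggj zrw nolm onhqy gqwlb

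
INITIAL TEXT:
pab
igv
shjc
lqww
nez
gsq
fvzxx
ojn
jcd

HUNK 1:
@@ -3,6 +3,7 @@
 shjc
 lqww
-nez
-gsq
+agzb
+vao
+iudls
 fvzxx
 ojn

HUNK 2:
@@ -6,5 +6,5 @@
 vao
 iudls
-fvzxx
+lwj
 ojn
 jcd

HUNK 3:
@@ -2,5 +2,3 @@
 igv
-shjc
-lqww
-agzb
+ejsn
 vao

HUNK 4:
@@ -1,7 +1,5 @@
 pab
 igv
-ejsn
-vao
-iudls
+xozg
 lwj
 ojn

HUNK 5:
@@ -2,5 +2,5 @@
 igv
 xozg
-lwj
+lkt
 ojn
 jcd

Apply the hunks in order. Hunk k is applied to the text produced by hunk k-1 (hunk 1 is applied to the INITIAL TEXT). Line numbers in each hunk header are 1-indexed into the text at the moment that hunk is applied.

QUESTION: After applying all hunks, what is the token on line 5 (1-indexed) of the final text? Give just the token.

Answer: ojn

Derivation:
Hunk 1: at line 3 remove [nez,gsq] add [agzb,vao,iudls] -> 10 lines: pab igv shjc lqww agzb vao iudls fvzxx ojn jcd
Hunk 2: at line 6 remove [fvzxx] add [lwj] -> 10 lines: pab igv shjc lqww agzb vao iudls lwj ojn jcd
Hunk 3: at line 2 remove [shjc,lqww,agzb] add [ejsn] -> 8 lines: pab igv ejsn vao iudls lwj ojn jcd
Hunk 4: at line 1 remove [ejsn,vao,iudls] add [xozg] -> 6 lines: pab igv xozg lwj ojn jcd
Hunk 5: at line 2 remove [lwj] add [lkt] -> 6 lines: pab igv xozg lkt ojn jcd
Final line 5: ojn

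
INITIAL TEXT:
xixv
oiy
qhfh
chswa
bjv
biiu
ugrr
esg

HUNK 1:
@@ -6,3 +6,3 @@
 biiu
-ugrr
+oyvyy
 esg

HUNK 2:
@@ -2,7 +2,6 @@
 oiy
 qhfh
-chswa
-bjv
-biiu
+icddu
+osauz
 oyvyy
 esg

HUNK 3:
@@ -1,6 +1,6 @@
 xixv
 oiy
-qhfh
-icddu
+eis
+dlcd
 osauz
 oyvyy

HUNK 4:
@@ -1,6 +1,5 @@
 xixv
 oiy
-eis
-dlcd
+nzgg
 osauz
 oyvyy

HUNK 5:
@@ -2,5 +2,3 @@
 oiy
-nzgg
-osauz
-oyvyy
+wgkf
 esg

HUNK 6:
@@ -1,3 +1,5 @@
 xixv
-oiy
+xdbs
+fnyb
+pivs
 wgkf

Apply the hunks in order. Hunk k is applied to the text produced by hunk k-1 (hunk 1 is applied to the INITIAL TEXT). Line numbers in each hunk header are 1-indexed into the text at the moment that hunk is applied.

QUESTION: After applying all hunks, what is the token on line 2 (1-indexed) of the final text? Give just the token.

Hunk 1: at line 6 remove [ugrr] add [oyvyy] -> 8 lines: xixv oiy qhfh chswa bjv biiu oyvyy esg
Hunk 2: at line 2 remove [chswa,bjv,biiu] add [icddu,osauz] -> 7 lines: xixv oiy qhfh icddu osauz oyvyy esg
Hunk 3: at line 1 remove [qhfh,icddu] add [eis,dlcd] -> 7 lines: xixv oiy eis dlcd osauz oyvyy esg
Hunk 4: at line 1 remove [eis,dlcd] add [nzgg] -> 6 lines: xixv oiy nzgg osauz oyvyy esg
Hunk 5: at line 2 remove [nzgg,osauz,oyvyy] add [wgkf] -> 4 lines: xixv oiy wgkf esg
Hunk 6: at line 1 remove [oiy] add [xdbs,fnyb,pivs] -> 6 lines: xixv xdbs fnyb pivs wgkf esg
Final line 2: xdbs

Answer: xdbs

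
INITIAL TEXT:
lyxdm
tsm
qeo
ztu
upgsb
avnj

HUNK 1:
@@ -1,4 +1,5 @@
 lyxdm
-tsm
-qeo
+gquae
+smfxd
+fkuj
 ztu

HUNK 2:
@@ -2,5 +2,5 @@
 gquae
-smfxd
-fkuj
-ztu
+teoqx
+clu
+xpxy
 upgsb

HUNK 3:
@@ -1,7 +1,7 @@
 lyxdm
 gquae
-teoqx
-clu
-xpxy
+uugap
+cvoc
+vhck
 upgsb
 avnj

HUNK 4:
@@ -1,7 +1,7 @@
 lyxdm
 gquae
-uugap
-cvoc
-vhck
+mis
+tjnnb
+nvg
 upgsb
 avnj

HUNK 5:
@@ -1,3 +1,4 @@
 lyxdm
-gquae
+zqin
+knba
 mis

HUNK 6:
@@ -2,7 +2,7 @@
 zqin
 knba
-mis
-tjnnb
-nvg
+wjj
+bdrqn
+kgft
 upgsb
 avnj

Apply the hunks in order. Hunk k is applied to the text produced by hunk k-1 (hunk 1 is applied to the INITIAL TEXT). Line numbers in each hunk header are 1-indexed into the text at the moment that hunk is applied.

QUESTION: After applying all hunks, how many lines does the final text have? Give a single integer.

Hunk 1: at line 1 remove [tsm,qeo] add [gquae,smfxd,fkuj] -> 7 lines: lyxdm gquae smfxd fkuj ztu upgsb avnj
Hunk 2: at line 2 remove [smfxd,fkuj,ztu] add [teoqx,clu,xpxy] -> 7 lines: lyxdm gquae teoqx clu xpxy upgsb avnj
Hunk 3: at line 1 remove [teoqx,clu,xpxy] add [uugap,cvoc,vhck] -> 7 lines: lyxdm gquae uugap cvoc vhck upgsb avnj
Hunk 4: at line 1 remove [uugap,cvoc,vhck] add [mis,tjnnb,nvg] -> 7 lines: lyxdm gquae mis tjnnb nvg upgsb avnj
Hunk 5: at line 1 remove [gquae] add [zqin,knba] -> 8 lines: lyxdm zqin knba mis tjnnb nvg upgsb avnj
Hunk 6: at line 2 remove [mis,tjnnb,nvg] add [wjj,bdrqn,kgft] -> 8 lines: lyxdm zqin knba wjj bdrqn kgft upgsb avnj
Final line count: 8

Answer: 8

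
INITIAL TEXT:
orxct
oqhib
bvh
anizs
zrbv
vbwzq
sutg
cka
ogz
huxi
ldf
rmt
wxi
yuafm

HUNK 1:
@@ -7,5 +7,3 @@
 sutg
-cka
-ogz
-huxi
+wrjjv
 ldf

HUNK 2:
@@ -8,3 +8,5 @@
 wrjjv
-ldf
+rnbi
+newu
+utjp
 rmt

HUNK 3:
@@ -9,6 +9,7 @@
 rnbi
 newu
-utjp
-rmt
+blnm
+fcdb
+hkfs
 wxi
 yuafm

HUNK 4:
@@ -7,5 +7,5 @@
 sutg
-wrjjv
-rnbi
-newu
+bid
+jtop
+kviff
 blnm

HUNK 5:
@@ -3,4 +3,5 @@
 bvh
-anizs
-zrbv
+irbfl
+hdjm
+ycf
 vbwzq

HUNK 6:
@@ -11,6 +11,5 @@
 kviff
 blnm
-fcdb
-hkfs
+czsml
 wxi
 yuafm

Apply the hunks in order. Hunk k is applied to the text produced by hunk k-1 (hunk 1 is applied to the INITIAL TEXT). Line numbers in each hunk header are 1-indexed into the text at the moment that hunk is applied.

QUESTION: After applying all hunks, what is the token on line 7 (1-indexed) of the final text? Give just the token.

Hunk 1: at line 7 remove [cka,ogz,huxi] add [wrjjv] -> 12 lines: orxct oqhib bvh anizs zrbv vbwzq sutg wrjjv ldf rmt wxi yuafm
Hunk 2: at line 8 remove [ldf] add [rnbi,newu,utjp] -> 14 lines: orxct oqhib bvh anizs zrbv vbwzq sutg wrjjv rnbi newu utjp rmt wxi yuafm
Hunk 3: at line 9 remove [utjp,rmt] add [blnm,fcdb,hkfs] -> 15 lines: orxct oqhib bvh anizs zrbv vbwzq sutg wrjjv rnbi newu blnm fcdb hkfs wxi yuafm
Hunk 4: at line 7 remove [wrjjv,rnbi,newu] add [bid,jtop,kviff] -> 15 lines: orxct oqhib bvh anizs zrbv vbwzq sutg bid jtop kviff blnm fcdb hkfs wxi yuafm
Hunk 5: at line 3 remove [anizs,zrbv] add [irbfl,hdjm,ycf] -> 16 lines: orxct oqhib bvh irbfl hdjm ycf vbwzq sutg bid jtop kviff blnm fcdb hkfs wxi yuafm
Hunk 6: at line 11 remove [fcdb,hkfs] add [czsml] -> 15 lines: orxct oqhib bvh irbfl hdjm ycf vbwzq sutg bid jtop kviff blnm czsml wxi yuafm
Final line 7: vbwzq

Answer: vbwzq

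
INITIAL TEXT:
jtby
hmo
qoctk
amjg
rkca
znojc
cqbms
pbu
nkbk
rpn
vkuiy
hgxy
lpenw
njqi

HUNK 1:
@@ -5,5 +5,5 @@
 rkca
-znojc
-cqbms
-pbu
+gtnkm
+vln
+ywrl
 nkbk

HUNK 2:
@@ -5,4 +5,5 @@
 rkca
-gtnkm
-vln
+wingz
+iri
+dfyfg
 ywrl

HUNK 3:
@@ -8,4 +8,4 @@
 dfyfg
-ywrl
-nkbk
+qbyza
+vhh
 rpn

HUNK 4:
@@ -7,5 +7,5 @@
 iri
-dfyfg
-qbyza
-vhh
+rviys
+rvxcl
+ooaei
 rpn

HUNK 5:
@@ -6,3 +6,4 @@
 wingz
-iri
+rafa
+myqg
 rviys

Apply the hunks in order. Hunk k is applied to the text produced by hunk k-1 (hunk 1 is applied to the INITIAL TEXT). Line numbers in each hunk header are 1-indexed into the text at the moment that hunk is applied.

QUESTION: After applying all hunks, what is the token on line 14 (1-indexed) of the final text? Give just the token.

Answer: hgxy

Derivation:
Hunk 1: at line 5 remove [znojc,cqbms,pbu] add [gtnkm,vln,ywrl] -> 14 lines: jtby hmo qoctk amjg rkca gtnkm vln ywrl nkbk rpn vkuiy hgxy lpenw njqi
Hunk 2: at line 5 remove [gtnkm,vln] add [wingz,iri,dfyfg] -> 15 lines: jtby hmo qoctk amjg rkca wingz iri dfyfg ywrl nkbk rpn vkuiy hgxy lpenw njqi
Hunk 3: at line 8 remove [ywrl,nkbk] add [qbyza,vhh] -> 15 lines: jtby hmo qoctk amjg rkca wingz iri dfyfg qbyza vhh rpn vkuiy hgxy lpenw njqi
Hunk 4: at line 7 remove [dfyfg,qbyza,vhh] add [rviys,rvxcl,ooaei] -> 15 lines: jtby hmo qoctk amjg rkca wingz iri rviys rvxcl ooaei rpn vkuiy hgxy lpenw njqi
Hunk 5: at line 6 remove [iri] add [rafa,myqg] -> 16 lines: jtby hmo qoctk amjg rkca wingz rafa myqg rviys rvxcl ooaei rpn vkuiy hgxy lpenw njqi
Final line 14: hgxy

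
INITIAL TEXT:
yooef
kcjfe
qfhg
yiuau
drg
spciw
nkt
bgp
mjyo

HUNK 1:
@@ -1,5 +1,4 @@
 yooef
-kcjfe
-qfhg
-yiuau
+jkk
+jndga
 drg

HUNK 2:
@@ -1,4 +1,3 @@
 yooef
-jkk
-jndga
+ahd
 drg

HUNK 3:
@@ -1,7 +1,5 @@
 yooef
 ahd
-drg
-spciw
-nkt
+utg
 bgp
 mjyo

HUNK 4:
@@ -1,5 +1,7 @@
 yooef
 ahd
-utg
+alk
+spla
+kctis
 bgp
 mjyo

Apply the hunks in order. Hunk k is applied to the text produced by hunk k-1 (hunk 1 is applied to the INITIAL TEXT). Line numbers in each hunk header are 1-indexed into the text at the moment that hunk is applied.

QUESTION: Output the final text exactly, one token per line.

Answer: yooef
ahd
alk
spla
kctis
bgp
mjyo

Derivation:
Hunk 1: at line 1 remove [kcjfe,qfhg,yiuau] add [jkk,jndga] -> 8 lines: yooef jkk jndga drg spciw nkt bgp mjyo
Hunk 2: at line 1 remove [jkk,jndga] add [ahd] -> 7 lines: yooef ahd drg spciw nkt bgp mjyo
Hunk 3: at line 1 remove [drg,spciw,nkt] add [utg] -> 5 lines: yooef ahd utg bgp mjyo
Hunk 4: at line 1 remove [utg] add [alk,spla,kctis] -> 7 lines: yooef ahd alk spla kctis bgp mjyo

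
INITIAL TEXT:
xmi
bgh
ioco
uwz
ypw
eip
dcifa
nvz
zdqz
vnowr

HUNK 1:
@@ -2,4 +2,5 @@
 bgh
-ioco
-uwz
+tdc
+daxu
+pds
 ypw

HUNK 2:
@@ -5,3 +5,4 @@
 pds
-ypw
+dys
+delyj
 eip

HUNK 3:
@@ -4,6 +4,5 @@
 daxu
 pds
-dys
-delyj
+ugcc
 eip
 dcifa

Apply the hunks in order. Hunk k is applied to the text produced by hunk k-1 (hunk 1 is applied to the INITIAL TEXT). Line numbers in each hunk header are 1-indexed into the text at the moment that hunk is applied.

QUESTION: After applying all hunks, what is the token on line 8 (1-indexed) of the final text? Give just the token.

Answer: dcifa

Derivation:
Hunk 1: at line 2 remove [ioco,uwz] add [tdc,daxu,pds] -> 11 lines: xmi bgh tdc daxu pds ypw eip dcifa nvz zdqz vnowr
Hunk 2: at line 5 remove [ypw] add [dys,delyj] -> 12 lines: xmi bgh tdc daxu pds dys delyj eip dcifa nvz zdqz vnowr
Hunk 3: at line 4 remove [dys,delyj] add [ugcc] -> 11 lines: xmi bgh tdc daxu pds ugcc eip dcifa nvz zdqz vnowr
Final line 8: dcifa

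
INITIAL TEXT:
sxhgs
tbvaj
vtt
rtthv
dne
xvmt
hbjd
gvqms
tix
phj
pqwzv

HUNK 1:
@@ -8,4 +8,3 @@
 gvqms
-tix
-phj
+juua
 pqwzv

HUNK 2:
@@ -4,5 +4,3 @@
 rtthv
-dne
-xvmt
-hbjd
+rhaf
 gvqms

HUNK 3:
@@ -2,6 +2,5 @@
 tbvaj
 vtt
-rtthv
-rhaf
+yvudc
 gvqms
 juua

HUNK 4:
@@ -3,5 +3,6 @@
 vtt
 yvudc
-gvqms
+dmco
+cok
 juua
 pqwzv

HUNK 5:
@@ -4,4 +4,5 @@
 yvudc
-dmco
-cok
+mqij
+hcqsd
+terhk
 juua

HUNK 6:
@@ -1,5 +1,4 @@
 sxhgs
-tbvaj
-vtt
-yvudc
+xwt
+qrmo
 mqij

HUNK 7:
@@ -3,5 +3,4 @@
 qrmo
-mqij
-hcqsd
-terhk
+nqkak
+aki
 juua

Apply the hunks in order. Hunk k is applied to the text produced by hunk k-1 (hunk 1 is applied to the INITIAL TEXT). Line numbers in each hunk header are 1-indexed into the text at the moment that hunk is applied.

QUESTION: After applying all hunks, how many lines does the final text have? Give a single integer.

Hunk 1: at line 8 remove [tix,phj] add [juua] -> 10 lines: sxhgs tbvaj vtt rtthv dne xvmt hbjd gvqms juua pqwzv
Hunk 2: at line 4 remove [dne,xvmt,hbjd] add [rhaf] -> 8 lines: sxhgs tbvaj vtt rtthv rhaf gvqms juua pqwzv
Hunk 3: at line 2 remove [rtthv,rhaf] add [yvudc] -> 7 lines: sxhgs tbvaj vtt yvudc gvqms juua pqwzv
Hunk 4: at line 3 remove [gvqms] add [dmco,cok] -> 8 lines: sxhgs tbvaj vtt yvudc dmco cok juua pqwzv
Hunk 5: at line 4 remove [dmco,cok] add [mqij,hcqsd,terhk] -> 9 lines: sxhgs tbvaj vtt yvudc mqij hcqsd terhk juua pqwzv
Hunk 6: at line 1 remove [tbvaj,vtt,yvudc] add [xwt,qrmo] -> 8 lines: sxhgs xwt qrmo mqij hcqsd terhk juua pqwzv
Hunk 7: at line 3 remove [mqij,hcqsd,terhk] add [nqkak,aki] -> 7 lines: sxhgs xwt qrmo nqkak aki juua pqwzv
Final line count: 7

Answer: 7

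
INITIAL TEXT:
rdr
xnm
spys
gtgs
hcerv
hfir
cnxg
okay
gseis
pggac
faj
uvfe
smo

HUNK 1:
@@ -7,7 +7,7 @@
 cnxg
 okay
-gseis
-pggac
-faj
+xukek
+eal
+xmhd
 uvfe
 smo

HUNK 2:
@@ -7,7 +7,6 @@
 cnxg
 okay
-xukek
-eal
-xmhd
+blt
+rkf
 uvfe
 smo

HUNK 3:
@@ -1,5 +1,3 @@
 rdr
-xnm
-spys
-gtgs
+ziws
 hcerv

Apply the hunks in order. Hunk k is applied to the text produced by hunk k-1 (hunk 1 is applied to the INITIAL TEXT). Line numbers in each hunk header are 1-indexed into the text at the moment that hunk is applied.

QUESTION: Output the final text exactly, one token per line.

Hunk 1: at line 7 remove [gseis,pggac,faj] add [xukek,eal,xmhd] -> 13 lines: rdr xnm spys gtgs hcerv hfir cnxg okay xukek eal xmhd uvfe smo
Hunk 2: at line 7 remove [xukek,eal,xmhd] add [blt,rkf] -> 12 lines: rdr xnm spys gtgs hcerv hfir cnxg okay blt rkf uvfe smo
Hunk 3: at line 1 remove [xnm,spys,gtgs] add [ziws] -> 10 lines: rdr ziws hcerv hfir cnxg okay blt rkf uvfe smo

Answer: rdr
ziws
hcerv
hfir
cnxg
okay
blt
rkf
uvfe
smo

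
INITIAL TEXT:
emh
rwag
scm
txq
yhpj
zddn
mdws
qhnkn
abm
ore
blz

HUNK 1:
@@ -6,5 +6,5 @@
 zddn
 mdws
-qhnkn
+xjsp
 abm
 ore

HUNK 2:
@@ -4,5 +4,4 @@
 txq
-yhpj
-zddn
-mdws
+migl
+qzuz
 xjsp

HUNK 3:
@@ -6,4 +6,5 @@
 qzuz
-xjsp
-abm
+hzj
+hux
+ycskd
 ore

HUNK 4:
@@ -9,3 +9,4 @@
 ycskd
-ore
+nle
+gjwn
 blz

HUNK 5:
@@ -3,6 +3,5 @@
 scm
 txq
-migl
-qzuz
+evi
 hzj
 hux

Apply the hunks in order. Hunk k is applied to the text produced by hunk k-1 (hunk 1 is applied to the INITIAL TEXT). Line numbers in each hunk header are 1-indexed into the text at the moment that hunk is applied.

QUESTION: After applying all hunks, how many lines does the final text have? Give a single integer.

Answer: 11

Derivation:
Hunk 1: at line 6 remove [qhnkn] add [xjsp] -> 11 lines: emh rwag scm txq yhpj zddn mdws xjsp abm ore blz
Hunk 2: at line 4 remove [yhpj,zddn,mdws] add [migl,qzuz] -> 10 lines: emh rwag scm txq migl qzuz xjsp abm ore blz
Hunk 3: at line 6 remove [xjsp,abm] add [hzj,hux,ycskd] -> 11 lines: emh rwag scm txq migl qzuz hzj hux ycskd ore blz
Hunk 4: at line 9 remove [ore] add [nle,gjwn] -> 12 lines: emh rwag scm txq migl qzuz hzj hux ycskd nle gjwn blz
Hunk 5: at line 3 remove [migl,qzuz] add [evi] -> 11 lines: emh rwag scm txq evi hzj hux ycskd nle gjwn blz
Final line count: 11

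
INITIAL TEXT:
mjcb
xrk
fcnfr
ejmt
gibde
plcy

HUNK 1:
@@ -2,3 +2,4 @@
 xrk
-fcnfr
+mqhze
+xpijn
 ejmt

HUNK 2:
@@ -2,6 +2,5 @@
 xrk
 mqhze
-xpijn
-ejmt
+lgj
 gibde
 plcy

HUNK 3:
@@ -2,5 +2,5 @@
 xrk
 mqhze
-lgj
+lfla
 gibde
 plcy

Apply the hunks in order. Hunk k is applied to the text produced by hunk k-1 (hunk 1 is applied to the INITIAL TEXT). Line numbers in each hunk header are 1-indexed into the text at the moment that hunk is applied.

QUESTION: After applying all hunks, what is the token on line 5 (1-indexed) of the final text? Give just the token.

Answer: gibde

Derivation:
Hunk 1: at line 2 remove [fcnfr] add [mqhze,xpijn] -> 7 lines: mjcb xrk mqhze xpijn ejmt gibde plcy
Hunk 2: at line 2 remove [xpijn,ejmt] add [lgj] -> 6 lines: mjcb xrk mqhze lgj gibde plcy
Hunk 3: at line 2 remove [lgj] add [lfla] -> 6 lines: mjcb xrk mqhze lfla gibde plcy
Final line 5: gibde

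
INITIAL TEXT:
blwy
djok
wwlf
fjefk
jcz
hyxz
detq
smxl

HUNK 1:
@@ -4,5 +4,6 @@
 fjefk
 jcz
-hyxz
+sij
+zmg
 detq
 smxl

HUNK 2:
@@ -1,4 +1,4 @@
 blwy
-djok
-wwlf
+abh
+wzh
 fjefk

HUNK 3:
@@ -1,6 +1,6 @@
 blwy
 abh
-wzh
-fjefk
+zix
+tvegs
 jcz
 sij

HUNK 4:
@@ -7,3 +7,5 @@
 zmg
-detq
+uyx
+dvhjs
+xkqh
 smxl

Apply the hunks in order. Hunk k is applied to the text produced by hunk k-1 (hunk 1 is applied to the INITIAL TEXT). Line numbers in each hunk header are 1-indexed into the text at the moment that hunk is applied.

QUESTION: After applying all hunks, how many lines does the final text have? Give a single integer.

Hunk 1: at line 4 remove [hyxz] add [sij,zmg] -> 9 lines: blwy djok wwlf fjefk jcz sij zmg detq smxl
Hunk 2: at line 1 remove [djok,wwlf] add [abh,wzh] -> 9 lines: blwy abh wzh fjefk jcz sij zmg detq smxl
Hunk 3: at line 1 remove [wzh,fjefk] add [zix,tvegs] -> 9 lines: blwy abh zix tvegs jcz sij zmg detq smxl
Hunk 4: at line 7 remove [detq] add [uyx,dvhjs,xkqh] -> 11 lines: blwy abh zix tvegs jcz sij zmg uyx dvhjs xkqh smxl
Final line count: 11

Answer: 11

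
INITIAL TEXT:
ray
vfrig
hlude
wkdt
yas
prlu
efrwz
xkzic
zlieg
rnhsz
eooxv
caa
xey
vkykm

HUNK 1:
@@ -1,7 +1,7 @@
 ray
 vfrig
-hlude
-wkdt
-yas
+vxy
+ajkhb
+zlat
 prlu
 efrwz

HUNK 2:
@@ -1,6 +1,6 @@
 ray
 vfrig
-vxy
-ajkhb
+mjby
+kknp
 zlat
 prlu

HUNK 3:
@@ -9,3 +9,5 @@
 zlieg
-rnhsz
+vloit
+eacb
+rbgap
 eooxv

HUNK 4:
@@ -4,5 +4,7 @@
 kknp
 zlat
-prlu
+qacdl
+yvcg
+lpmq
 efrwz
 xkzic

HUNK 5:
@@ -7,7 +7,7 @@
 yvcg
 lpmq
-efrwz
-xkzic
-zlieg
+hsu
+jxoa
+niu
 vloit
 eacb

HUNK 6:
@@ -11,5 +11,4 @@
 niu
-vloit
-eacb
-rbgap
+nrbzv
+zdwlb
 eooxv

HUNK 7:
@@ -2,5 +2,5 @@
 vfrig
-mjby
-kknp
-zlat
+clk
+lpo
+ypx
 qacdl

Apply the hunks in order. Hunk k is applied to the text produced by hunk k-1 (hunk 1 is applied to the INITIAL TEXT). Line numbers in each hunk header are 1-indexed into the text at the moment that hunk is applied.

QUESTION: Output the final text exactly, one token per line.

Hunk 1: at line 1 remove [hlude,wkdt,yas] add [vxy,ajkhb,zlat] -> 14 lines: ray vfrig vxy ajkhb zlat prlu efrwz xkzic zlieg rnhsz eooxv caa xey vkykm
Hunk 2: at line 1 remove [vxy,ajkhb] add [mjby,kknp] -> 14 lines: ray vfrig mjby kknp zlat prlu efrwz xkzic zlieg rnhsz eooxv caa xey vkykm
Hunk 3: at line 9 remove [rnhsz] add [vloit,eacb,rbgap] -> 16 lines: ray vfrig mjby kknp zlat prlu efrwz xkzic zlieg vloit eacb rbgap eooxv caa xey vkykm
Hunk 4: at line 4 remove [prlu] add [qacdl,yvcg,lpmq] -> 18 lines: ray vfrig mjby kknp zlat qacdl yvcg lpmq efrwz xkzic zlieg vloit eacb rbgap eooxv caa xey vkykm
Hunk 5: at line 7 remove [efrwz,xkzic,zlieg] add [hsu,jxoa,niu] -> 18 lines: ray vfrig mjby kknp zlat qacdl yvcg lpmq hsu jxoa niu vloit eacb rbgap eooxv caa xey vkykm
Hunk 6: at line 11 remove [vloit,eacb,rbgap] add [nrbzv,zdwlb] -> 17 lines: ray vfrig mjby kknp zlat qacdl yvcg lpmq hsu jxoa niu nrbzv zdwlb eooxv caa xey vkykm
Hunk 7: at line 2 remove [mjby,kknp,zlat] add [clk,lpo,ypx] -> 17 lines: ray vfrig clk lpo ypx qacdl yvcg lpmq hsu jxoa niu nrbzv zdwlb eooxv caa xey vkykm

Answer: ray
vfrig
clk
lpo
ypx
qacdl
yvcg
lpmq
hsu
jxoa
niu
nrbzv
zdwlb
eooxv
caa
xey
vkykm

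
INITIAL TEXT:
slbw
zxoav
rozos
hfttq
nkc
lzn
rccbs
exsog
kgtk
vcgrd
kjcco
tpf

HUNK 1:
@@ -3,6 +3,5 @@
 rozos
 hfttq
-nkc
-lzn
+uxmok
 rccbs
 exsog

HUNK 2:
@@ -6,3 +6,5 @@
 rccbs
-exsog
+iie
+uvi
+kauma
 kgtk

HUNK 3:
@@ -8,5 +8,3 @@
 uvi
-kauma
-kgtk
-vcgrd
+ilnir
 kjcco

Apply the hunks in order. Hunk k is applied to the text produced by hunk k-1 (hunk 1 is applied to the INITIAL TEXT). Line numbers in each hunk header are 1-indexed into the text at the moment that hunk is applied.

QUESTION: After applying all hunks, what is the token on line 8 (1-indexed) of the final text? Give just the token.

Hunk 1: at line 3 remove [nkc,lzn] add [uxmok] -> 11 lines: slbw zxoav rozos hfttq uxmok rccbs exsog kgtk vcgrd kjcco tpf
Hunk 2: at line 6 remove [exsog] add [iie,uvi,kauma] -> 13 lines: slbw zxoav rozos hfttq uxmok rccbs iie uvi kauma kgtk vcgrd kjcco tpf
Hunk 3: at line 8 remove [kauma,kgtk,vcgrd] add [ilnir] -> 11 lines: slbw zxoav rozos hfttq uxmok rccbs iie uvi ilnir kjcco tpf
Final line 8: uvi

Answer: uvi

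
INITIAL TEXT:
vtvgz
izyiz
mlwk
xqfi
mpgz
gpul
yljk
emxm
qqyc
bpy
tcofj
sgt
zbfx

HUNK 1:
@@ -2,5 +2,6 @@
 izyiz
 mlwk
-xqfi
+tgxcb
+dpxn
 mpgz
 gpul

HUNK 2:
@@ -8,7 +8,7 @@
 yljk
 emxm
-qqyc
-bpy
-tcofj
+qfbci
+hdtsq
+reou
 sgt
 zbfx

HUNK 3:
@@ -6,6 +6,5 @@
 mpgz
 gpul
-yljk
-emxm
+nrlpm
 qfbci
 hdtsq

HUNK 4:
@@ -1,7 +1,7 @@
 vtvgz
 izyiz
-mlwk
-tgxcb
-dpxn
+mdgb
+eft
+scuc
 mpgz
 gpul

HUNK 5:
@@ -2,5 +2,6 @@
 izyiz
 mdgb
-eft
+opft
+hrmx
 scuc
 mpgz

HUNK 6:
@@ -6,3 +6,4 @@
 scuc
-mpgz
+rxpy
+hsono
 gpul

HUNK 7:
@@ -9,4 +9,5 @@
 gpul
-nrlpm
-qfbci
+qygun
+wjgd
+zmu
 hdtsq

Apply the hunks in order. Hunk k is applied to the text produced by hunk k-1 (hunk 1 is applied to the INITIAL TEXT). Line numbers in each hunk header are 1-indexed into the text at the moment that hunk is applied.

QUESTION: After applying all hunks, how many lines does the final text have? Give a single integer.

Answer: 16

Derivation:
Hunk 1: at line 2 remove [xqfi] add [tgxcb,dpxn] -> 14 lines: vtvgz izyiz mlwk tgxcb dpxn mpgz gpul yljk emxm qqyc bpy tcofj sgt zbfx
Hunk 2: at line 8 remove [qqyc,bpy,tcofj] add [qfbci,hdtsq,reou] -> 14 lines: vtvgz izyiz mlwk tgxcb dpxn mpgz gpul yljk emxm qfbci hdtsq reou sgt zbfx
Hunk 3: at line 6 remove [yljk,emxm] add [nrlpm] -> 13 lines: vtvgz izyiz mlwk tgxcb dpxn mpgz gpul nrlpm qfbci hdtsq reou sgt zbfx
Hunk 4: at line 1 remove [mlwk,tgxcb,dpxn] add [mdgb,eft,scuc] -> 13 lines: vtvgz izyiz mdgb eft scuc mpgz gpul nrlpm qfbci hdtsq reou sgt zbfx
Hunk 5: at line 2 remove [eft] add [opft,hrmx] -> 14 lines: vtvgz izyiz mdgb opft hrmx scuc mpgz gpul nrlpm qfbci hdtsq reou sgt zbfx
Hunk 6: at line 6 remove [mpgz] add [rxpy,hsono] -> 15 lines: vtvgz izyiz mdgb opft hrmx scuc rxpy hsono gpul nrlpm qfbci hdtsq reou sgt zbfx
Hunk 7: at line 9 remove [nrlpm,qfbci] add [qygun,wjgd,zmu] -> 16 lines: vtvgz izyiz mdgb opft hrmx scuc rxpy hsono gpul qygun wjgd zmu hdtsq reou sgt zbfx
Final line count: 16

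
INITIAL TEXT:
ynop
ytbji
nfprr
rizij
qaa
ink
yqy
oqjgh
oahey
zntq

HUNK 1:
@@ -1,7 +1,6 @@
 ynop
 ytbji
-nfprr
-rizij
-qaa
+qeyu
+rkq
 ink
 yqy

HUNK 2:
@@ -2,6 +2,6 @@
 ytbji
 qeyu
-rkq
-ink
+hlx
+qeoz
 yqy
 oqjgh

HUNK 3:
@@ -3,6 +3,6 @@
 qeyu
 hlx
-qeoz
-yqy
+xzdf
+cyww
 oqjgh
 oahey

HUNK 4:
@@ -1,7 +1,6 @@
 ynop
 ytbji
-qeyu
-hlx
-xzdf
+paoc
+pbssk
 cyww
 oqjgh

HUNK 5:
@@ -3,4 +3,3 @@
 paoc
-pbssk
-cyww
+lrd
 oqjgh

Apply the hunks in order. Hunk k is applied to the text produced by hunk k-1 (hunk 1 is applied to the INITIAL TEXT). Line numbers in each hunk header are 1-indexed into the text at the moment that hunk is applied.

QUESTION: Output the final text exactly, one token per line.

Answer: ynop
ytbji
paoc
lrd
oqjgh
oahey
zntq

Derivation:
Hunk 1: at line 1 remove [nfprr,rizij,qaa] add [qeyu,rkq] -> 9 lines: ynop ytbji qeyu rkq ink yqy oqjgh oahey zntq
Hunk 2: at line 2 remove [rkq,ink] add [hlx,qeoz] -> 9 lines: ynop ytbji qeyu hlx qeoz yqy oqjgh oahey zntq
Hunk 3: at line 3 remove [qeoz,yqy] add [xzdf,cyww] -> 9 lines: ynop ytbji qeyu hlx xzdf cyww oqjgh oahey zntq
Hunk 4: at line 1 remove [qeyu,hlx,xzdf] add [paoc,pbssk] -> 8 lines: ynop ytbji paoc pbssk cyww oqjgh oahey zntq
Hunk 5: at line 3 remove [pbssk,cyww] add [lrd] -> 7 lines: ynop ytbji paoc lrd oqjgh oahey zntq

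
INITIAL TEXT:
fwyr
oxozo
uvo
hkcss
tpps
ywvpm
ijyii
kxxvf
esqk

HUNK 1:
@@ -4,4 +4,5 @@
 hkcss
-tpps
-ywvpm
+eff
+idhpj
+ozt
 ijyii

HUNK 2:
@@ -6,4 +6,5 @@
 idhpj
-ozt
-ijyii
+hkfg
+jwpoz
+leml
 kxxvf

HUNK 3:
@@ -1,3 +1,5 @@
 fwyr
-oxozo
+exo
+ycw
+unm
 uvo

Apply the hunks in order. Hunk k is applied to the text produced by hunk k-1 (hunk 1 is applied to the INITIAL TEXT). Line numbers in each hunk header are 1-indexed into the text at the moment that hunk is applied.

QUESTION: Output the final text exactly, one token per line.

Hunk 1: at line 4 remove [tpps,ywvpm] add [eff,idhpj,ozt] -> 10 lines: fwyr oxozo uvo hkcss eff idhpj ozt ijyii kxxvf esqk
Hunk 2: at line 6 remove [ozt,ijyii] add [hkfg,jwpoz,leml] -> 11 lines: fwyr oxozo uvo hkcss eff idhpj hkfg jwpoz leml kxxvf esqk
Hunk 3: at line 1 remove [oxozo] add [exo,ycw,unm] -> 13 lines: fwyr exo ycw unm uvo hkcss eff idhpj hkfg jwpoz leml kxxvf esqk

Answer: fwyr
exo
ycw
unm
uvo
hkcss
eff
idhpj
hkfg
jwpoz
leml
kxxvf
esqk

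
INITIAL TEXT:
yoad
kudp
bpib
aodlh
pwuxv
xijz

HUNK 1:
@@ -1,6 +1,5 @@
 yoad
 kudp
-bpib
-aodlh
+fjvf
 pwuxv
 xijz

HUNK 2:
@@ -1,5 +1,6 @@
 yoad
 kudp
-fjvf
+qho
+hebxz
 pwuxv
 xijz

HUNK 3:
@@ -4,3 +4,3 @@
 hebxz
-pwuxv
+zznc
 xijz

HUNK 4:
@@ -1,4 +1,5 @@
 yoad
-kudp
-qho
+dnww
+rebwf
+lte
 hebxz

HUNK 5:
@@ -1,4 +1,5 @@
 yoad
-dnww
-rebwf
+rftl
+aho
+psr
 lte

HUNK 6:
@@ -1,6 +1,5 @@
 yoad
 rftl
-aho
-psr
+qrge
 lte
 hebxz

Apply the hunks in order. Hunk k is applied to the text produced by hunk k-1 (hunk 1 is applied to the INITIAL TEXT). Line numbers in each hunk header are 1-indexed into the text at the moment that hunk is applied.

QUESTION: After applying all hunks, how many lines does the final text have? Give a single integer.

Answer: 7

Derivation:
Hunk 1: at line 1 remove [bpib,aodlh] add [fjvf] -> 5 lines: yoad kudp fjvf pwuxv xijz
Hunk 2: at line 1 remove [fjvf] add [qho,hebxz] -> 6 lines: yoad kudp qho hebxz pwuxv xijz
Hunk 3: at line 4 remove [pwuxv] add [zznc] -> 6 lines: yoad kudp qho hebxz zznc xijz
Hunk 4: at line 1 remove [kudp,qho] add [dnww,rebwf,lte] -> 7 lines: yoad dnww rebwf lte hebxz zznc xijz
Hunk 5: at line 1 remove [dnww,rebwf] add [rftl,aho,psr] -> 8 lines: yoad rftl aho psr lte hebxz zznc xijz
Hunk 6: at line 1 remove [aho,psr] add [qrge] -> 7 lines: yoad rftl qrge lte hebxz zznc xijz
Final line count: 7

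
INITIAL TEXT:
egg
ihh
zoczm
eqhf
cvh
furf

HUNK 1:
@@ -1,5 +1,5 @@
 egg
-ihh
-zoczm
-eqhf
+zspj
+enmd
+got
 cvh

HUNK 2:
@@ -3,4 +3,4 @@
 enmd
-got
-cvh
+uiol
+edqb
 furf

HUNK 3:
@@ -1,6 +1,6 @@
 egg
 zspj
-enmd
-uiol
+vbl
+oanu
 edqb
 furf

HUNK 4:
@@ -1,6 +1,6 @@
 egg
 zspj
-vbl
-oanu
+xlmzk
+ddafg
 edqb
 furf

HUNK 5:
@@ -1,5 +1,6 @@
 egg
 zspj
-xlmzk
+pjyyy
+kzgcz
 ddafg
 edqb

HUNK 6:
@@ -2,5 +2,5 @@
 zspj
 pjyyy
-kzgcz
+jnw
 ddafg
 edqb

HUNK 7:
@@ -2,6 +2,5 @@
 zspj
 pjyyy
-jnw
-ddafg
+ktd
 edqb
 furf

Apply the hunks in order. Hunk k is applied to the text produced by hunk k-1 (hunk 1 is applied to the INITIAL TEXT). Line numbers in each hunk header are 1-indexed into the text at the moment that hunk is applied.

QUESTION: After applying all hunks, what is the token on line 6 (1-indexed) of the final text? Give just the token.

Answer: furf

Derivation:
Hunk 1: at line 1 remove [ihh,zoczm,eqhf] add [zspj,enmd,got] -> 6 lines: egg zspj enmd got cvh furf
Hunk 2: at line 3 remove [got,cvh] add [uiol,edqb] -> 6 lines: egg zspj enmd uiol edqb furf
Hunk 3: at line 1 remove [enmd,uiol] add [vbl,oanu] -> 6 lines: egg zspj vbl oanu edqb furf
Hunk 4: at line 1 remove [vbl,oanu] add [xlmzk,ddafg] -> 6 lines: egg zspj xlmzk ddafg edqb furf
Hunk 5: at line 1 remove [xlmzk] add [pjyyy,kzgcz] -> 7 lines: egg zspj pjyyy kzgcz ddafg edqb furf
Hunk 6: at line 2 remove [kzgcz] add [jnw] -> 7 lines: egg zspj pjyyy jnw ddafg edqb furf
Hunk 7: at line 2 remove [jnw,ddafg] add [ktd] -> 6 lines: egg zspj pjyyy ktd edqb furf
Final line 6: furf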